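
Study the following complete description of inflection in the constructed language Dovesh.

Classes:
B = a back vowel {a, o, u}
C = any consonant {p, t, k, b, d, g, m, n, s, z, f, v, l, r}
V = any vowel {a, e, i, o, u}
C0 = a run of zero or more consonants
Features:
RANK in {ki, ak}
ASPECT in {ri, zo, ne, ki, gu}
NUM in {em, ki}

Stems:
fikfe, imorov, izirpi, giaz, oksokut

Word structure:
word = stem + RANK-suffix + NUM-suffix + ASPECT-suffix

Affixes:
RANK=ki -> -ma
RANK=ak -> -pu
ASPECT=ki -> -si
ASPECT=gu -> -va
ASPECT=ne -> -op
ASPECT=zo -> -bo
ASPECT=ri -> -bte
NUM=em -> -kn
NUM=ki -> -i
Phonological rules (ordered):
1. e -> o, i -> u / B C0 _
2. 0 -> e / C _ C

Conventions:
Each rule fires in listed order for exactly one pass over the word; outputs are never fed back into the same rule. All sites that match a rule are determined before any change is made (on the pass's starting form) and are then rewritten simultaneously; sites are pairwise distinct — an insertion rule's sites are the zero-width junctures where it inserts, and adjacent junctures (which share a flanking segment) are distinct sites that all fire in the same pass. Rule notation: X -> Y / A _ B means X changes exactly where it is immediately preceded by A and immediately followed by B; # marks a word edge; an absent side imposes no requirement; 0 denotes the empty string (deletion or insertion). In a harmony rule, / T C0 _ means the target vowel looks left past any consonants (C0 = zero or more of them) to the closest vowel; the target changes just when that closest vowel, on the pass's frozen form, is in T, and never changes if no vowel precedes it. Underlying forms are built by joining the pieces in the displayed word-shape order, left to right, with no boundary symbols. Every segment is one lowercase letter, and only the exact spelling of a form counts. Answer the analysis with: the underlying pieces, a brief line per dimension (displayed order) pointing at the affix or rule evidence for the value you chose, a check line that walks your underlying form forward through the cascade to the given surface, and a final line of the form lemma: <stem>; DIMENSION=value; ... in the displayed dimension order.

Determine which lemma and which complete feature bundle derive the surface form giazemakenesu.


underlying: giaz-ma-kn-si
RANK=ki - signalled by the affix -ma
ASPECT=ki - signalled by the affix -si
NUM=em - signalled by the affix -kn
check: giazmaknsi -> giazmaknsu -> giazemakenesu
lemma: giaz; RANK=ki; ASPECT=ki; NUM=em


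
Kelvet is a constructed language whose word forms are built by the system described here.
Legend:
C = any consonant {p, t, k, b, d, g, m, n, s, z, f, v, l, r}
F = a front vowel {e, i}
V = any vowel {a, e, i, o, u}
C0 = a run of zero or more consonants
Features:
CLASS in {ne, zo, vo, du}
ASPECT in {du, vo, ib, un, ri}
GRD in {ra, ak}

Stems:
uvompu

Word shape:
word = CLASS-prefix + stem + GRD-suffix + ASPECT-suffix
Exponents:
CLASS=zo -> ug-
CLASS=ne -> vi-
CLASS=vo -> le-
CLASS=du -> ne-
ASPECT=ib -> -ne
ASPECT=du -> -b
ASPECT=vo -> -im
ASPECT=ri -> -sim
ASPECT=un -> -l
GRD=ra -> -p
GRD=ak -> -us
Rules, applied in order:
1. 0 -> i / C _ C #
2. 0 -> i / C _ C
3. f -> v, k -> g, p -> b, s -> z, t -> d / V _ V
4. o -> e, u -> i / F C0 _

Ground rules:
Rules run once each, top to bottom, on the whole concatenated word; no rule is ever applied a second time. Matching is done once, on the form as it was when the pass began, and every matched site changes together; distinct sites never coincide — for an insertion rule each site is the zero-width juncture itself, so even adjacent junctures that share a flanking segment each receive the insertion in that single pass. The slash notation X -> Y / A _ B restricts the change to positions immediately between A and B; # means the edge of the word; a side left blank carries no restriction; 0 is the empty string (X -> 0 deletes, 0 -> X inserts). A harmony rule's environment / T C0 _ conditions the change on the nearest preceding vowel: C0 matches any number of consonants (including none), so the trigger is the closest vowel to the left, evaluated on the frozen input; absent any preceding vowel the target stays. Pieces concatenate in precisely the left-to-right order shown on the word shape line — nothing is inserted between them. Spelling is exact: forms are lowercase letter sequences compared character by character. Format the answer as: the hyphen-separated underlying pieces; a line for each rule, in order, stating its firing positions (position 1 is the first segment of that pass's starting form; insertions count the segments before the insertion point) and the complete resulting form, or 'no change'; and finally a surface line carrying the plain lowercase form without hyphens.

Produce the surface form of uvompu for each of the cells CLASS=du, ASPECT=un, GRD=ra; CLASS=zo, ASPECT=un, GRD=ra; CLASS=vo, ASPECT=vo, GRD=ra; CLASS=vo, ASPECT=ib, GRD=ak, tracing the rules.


cell CLASS=du, ASPECT=un, GRD=ra:
underlying: ne-uvompu-p-l
1. 0 -> i / C _ C #: inserts after position(s) 9: neuvompupil
2. 0 -> i / C _ C: inserts after position(s) 6: neuvomipupil
3. f -> v, k -> g, p -> b, s -> z, t -> d / V _ V: fires at position(s) 8, 10: neuvomibubil
4. o -> e, u -> i / F C0 _: fires at position(s) 3, 9: neivomibibil
surface: neivomibibil

cell CLASS=zo, ASPECT=un, GRD=ra:
underlying: ug-uvompu-p-l
1. 0 -> i / C _ C #: inserts after position(s) 9: uguvompupil
2. 0 -> i / C _ C: inserts after position(s) 6: uguvomipupil
3. f -> v, k -> g, p -> b, s -> z, t -> d / V _ V: fires at position(s) 8, 10: uguvomibubil
4. o -> e, u -> i / F C0 _: fires at position(s) 9: uguvomibibil
surface: uguvomibibil

cell CLASS=vo, ASPECT=vo, GRD=ra:
underlying: le-uvompu-p-im
1. 0 -> i / C _ C #: no change
2. 0 -> i / C _ C: inserts after position(s) 6: leuvomipupim
3. f -> v, k -> g, p -> b, s -> z, t -> d / V _ V: fires at position(s) 8, 10: leuvomibubim
4. o -> e, u -> i / F C0 _: fires at position(s) 3, 9: leivomibibim
surface: leivomibibim

cell CLASS=vo, ASPECT=ib, GRD=ak:
underlying: le-uvompu-us-ne
1. 0 -> i / C _ C #: no change
2. 0 -> i / C _ C: inserts after position(s) 6, 10: leuvomipuusine
3. f -> v, k -> g, p -> b, s -> z, t -> d / V _ V: fires at position(s) 8, 11: leuvomibuuzine
4. o -> e, u -> i / F C0 _: fires at position(s) 3, 9: leivomibiuzine
surface: leivomibiuzine


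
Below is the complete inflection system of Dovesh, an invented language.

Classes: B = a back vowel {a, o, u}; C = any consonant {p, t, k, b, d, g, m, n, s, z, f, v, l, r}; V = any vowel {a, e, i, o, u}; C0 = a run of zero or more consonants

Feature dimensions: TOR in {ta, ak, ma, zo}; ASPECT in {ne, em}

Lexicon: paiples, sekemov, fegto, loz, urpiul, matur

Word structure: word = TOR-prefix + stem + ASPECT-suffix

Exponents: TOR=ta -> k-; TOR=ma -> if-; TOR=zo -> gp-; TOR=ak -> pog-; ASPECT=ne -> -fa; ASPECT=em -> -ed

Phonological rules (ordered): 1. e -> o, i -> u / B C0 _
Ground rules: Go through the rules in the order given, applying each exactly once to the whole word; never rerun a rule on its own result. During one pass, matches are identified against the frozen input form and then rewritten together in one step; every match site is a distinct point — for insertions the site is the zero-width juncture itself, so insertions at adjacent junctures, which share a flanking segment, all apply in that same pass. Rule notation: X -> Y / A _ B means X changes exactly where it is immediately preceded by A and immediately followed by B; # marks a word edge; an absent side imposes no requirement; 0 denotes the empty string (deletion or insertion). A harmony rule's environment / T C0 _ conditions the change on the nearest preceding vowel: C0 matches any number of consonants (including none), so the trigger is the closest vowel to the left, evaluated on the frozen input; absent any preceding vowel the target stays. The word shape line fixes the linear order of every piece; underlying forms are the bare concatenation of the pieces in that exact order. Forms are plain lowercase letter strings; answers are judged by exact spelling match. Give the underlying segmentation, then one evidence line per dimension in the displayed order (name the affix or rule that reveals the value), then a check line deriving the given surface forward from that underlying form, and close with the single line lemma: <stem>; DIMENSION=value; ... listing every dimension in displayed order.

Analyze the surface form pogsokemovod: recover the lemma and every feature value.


underlying: pog-sekemov-ed
TOR=ak - signalled by the affix pog-
ASPECT=em - signalled by the affix -ed
check: pogsekemoved -> pogsokemovod
lemma: sekemov; TOR=ak; ASPECT=em


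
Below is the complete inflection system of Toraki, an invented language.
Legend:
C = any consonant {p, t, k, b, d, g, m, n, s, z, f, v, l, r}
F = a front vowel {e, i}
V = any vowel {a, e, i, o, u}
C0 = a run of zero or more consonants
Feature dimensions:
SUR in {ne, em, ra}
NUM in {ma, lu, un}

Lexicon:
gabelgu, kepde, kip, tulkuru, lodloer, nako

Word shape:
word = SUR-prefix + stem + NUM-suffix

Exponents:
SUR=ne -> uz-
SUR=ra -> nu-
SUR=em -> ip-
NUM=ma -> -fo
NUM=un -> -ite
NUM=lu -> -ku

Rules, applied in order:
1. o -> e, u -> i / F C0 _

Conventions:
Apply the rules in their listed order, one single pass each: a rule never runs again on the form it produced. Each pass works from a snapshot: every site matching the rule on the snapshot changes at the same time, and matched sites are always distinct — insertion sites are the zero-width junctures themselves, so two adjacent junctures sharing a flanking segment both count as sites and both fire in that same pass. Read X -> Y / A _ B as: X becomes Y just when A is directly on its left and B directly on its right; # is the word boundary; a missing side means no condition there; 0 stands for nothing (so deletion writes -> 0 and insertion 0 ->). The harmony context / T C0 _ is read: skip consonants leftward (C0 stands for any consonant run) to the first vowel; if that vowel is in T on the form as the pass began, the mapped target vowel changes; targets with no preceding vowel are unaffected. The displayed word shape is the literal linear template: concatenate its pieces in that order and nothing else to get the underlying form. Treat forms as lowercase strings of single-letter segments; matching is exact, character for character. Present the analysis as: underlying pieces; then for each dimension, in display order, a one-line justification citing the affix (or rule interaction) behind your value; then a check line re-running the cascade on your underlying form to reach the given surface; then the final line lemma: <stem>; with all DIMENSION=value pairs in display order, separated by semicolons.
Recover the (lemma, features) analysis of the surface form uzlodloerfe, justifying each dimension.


underlying: uz-lodloer-fo
SUR=ne - signalled by the affix uz-
NUM=ma - signalled by the affix -fo
check: uzlodloerfo -> uzlodloerfe
lemma: lodloer; SUR=ne; NUM=ma


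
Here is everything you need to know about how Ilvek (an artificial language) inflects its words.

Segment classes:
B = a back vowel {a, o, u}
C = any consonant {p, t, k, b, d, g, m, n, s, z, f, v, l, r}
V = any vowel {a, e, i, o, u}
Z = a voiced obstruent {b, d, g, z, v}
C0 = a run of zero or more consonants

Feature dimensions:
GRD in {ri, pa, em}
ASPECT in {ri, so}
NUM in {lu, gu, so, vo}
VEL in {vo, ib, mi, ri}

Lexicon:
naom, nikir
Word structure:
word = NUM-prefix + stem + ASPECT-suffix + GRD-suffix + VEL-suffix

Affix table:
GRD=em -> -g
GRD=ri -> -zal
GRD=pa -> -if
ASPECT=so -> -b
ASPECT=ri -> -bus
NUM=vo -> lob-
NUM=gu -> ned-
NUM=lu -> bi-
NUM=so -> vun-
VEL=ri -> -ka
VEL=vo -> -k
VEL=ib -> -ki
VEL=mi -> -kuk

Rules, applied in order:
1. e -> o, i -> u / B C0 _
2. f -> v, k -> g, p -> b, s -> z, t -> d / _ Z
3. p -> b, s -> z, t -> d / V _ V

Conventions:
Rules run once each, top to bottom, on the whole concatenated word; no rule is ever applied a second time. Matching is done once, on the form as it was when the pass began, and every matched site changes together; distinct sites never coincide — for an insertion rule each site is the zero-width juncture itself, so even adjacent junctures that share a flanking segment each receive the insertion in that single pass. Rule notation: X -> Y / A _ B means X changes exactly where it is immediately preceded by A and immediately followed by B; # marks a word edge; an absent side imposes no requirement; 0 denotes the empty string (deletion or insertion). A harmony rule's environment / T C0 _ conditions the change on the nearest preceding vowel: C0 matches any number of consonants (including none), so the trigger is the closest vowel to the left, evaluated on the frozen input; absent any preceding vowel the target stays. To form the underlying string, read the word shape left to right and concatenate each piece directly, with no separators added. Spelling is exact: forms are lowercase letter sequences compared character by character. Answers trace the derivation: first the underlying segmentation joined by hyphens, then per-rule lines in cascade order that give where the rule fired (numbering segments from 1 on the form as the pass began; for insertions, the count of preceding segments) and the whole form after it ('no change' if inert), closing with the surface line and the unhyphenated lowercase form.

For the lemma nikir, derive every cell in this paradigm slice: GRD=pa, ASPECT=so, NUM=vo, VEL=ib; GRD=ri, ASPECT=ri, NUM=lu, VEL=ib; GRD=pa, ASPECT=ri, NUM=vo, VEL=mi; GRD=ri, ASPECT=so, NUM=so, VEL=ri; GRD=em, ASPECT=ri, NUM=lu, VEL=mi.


cell GRD=pa, ASPECT=so, NUM=vo, VEL=ib:
underlying: lob-nikir-b-if-ki
1. e -> o, i -> u / B C0 _: fires at position(s) 5: lobnukirbifki
2. f -> v, k -> g, p -> b, s -> z, t -> d / _ Z: no change
3. p -> b, s -> z, t -> d / V _ V: no change
surface: lobnukirbifki

cell GRD=ri, ASPECT=ri, NUM=lu, VEL=ib:
underlying: bi-nikir-bus-zal-ki
1. e -> o, i -> u / B C0 _: fires at position(s) 15: binikirbuszalku
2. f -> v, k -> g, p -> b, s -> z, t -> d / _ Z: fires at position(s) 10: binikirbuzzalku
3. p -> b, s -> z, t -> d / V _ V: no change
surface: binikirbuzzalku

cell GRD=pa, ASPECT=ri, NUM=vo, VEL=mi:
underlying: lob-nikir-bus-if-kuk
1. e -> o, i -> u / B C0 _: fires at position(s) 5, 12: lobnukirbusufkuk
2. f -> v, k -> g, p -> b, s -> z, t -> d / _ Z: no change
3. p -> b, s -> z, t -> d / V _ V: fires at position(s) 11: lobnukirbuzufkuk
surface: lobnukirbuzufkuk

cell GRD=ri, ASPECT=so, NUM=so, VEL=ri:
underlying: vun-nikir-b-zal-ka
1. e -> o, i -> u / B C0 _: fires at position(s) 5: vunnukirbzalka
2. f -> v, k -> g, p -> b, s -> z, t -> d / _ Z: no change
3. p -> b, s -> z, t -> d / V _ V: no change
surface: vunnukirbzalka

cell GRD=em, ASPECT=ri, NUM=lu, VEL=mi:
underlying: bi-nikir-bus-g-kuk
1. e -> o, i -> u / B C0 _: no change
2. f -> v, k -> g, p -> b, s -> z, t -> d / _ Z: fires at position(s) 10: binikirbuzgkuk
3. p -> b, s -> z, t -> d / V _ V: no change
surface: binikirbuzgkuk


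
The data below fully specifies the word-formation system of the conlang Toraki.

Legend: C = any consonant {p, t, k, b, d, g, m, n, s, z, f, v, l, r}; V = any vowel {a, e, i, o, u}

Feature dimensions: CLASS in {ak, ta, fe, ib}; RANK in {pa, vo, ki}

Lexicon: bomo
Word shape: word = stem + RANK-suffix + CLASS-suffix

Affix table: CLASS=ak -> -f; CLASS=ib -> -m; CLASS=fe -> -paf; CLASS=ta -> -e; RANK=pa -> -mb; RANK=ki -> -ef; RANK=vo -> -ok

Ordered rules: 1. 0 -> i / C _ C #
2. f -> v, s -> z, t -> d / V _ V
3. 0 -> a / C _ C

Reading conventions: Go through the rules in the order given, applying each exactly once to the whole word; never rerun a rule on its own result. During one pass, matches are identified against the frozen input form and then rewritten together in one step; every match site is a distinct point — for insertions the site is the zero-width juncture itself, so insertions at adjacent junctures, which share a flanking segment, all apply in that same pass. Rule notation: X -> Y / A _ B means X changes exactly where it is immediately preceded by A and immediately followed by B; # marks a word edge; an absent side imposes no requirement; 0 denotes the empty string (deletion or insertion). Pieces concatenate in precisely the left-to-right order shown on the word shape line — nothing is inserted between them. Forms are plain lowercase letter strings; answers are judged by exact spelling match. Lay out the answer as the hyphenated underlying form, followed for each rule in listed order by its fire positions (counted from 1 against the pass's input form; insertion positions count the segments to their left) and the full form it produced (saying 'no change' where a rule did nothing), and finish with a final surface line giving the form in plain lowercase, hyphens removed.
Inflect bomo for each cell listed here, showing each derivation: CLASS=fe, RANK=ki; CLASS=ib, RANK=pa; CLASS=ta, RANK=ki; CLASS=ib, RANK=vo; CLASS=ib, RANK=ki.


cell CLASS=fe, RANK=ki:
underlying: bomo-ef-paf
1. 0 -> i / C _ C #: no change
2. f -> v, s -> z, t -> d / V _ V: no change
3. 0 -> a / C _ C: inserts after position(s) 6: bomoefapaf
surface: bomoefapaf

cell CLASS=ib, RANK=pa:
underlying: bomo-mb-m
1. 0 -> i / C _ C #: inserts after position(s) 6: bomombim
2. f -> v, s -> z, t -> d / V _ V: no change
3. 0 -> a / C _ C: inserts after position(s) 5: bomomabim
surface: bomomabim

cell CLASS=ta, RANK=ki:
underlying: bomo-ef-e
1. 0 -> i / C _ C #: no change
2. f -> v, s -> z, t -> d / V _ V: fires at position(s) 6: bomoeve
3. 0 -> a / C _ C: no change
surface: bomoeve

cell CLASS=ib, RANK=vo:
underlying: bomo-ok-m
1. 0 -> i / C _ C #: inserts after position(s) 6: bomookim
2. f -> v, s -> z, t -> d / V _ V: no change
3. 0 -> a / C _ C: no change
surface: bomookim

cell CLASS=ib, RANK=ki:
underlying: bomo-ef-m
1. 0 -> i / C _ C #: inserts after position(s) 6: bomoefim
2. f -> v, s -> z, t -> d / V _ V: fires at position(s) 6: bomoevim
3. 0 -> a / C _ C: no change
surface: bomoevim


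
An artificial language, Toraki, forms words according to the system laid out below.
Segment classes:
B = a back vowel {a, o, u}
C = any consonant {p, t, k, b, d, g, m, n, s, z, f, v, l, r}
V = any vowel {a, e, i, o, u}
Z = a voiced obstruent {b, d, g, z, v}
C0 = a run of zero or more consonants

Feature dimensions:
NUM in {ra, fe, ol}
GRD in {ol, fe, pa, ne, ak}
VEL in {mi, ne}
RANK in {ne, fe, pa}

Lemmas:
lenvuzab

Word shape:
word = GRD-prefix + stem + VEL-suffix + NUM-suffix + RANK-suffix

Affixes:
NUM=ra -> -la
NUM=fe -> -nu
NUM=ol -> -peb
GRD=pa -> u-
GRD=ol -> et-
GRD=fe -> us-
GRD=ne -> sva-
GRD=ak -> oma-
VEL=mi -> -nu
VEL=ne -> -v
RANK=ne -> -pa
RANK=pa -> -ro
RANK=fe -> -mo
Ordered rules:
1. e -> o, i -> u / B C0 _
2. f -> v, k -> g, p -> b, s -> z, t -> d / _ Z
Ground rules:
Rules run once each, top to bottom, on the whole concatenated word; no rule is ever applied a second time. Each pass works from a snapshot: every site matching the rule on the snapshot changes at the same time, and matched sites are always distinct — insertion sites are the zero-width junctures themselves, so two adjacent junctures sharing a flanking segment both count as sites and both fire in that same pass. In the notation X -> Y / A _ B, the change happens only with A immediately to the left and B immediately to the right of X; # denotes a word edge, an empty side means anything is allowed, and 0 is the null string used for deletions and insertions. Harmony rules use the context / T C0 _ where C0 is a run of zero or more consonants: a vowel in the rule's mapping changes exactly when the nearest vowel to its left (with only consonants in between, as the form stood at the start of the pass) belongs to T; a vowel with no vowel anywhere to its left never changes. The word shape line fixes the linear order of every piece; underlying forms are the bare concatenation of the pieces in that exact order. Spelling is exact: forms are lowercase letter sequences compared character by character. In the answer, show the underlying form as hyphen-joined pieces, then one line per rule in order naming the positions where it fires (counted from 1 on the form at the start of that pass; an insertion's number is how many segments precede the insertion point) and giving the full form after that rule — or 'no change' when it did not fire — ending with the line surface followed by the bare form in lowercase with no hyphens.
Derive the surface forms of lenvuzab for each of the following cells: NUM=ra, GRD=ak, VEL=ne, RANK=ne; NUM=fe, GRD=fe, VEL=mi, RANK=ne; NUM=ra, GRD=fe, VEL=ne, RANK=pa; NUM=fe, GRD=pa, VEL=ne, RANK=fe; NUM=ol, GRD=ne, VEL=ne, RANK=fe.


cell NUM=ra, GRD=ak, VEL=ne, RANK=ne:
underlying: oma-lenvuzab-v-la-pa
1. e -> o, i -> u / B C0 _: fires at position(s) 5: omalonvuzabvlapa
2. f -> v, k -> g, p -> b, s -> z, t -> d / _ Z: no change
surface: omalonvuzabvlapa

cell NUM=fe, GRD=fe, VEL=mi, RANK=ne:
underlying: us-lenvuzab-nu-nu-pa
1. e -> o, i -> u / B C0 _: fires at position(s) 4: uslonvuzabnunupa
2. f -> v, k -> g, p -> b, s -> z, t -> d / _ Z: no change
surface: uslonvuzabnunupa

cell NUM=ra, GRD=fe, VEL=ne, RANK=pa:
underlying: us-lenvuzab-v-la-ro
1. e -> o, i -> u / B C0 _: fires at position(s) 4: uslonvuzabvlaro
2. f -> v, k -> g, p -> b, s -> z, t -> d / _ Z: no change
surface: uslonvuzabvlaro

cell NUM=fe, GRD=pa, VEL=ne, RANK=fe:
underlying: u-lenvuzab-v-nu-mo
1. e -> o, i -> u / B C0 _: fires at position(s) 3: ulonvuzabvnumo
2. f -> v, k -> g, p -> b, s -> z, t -> d / _ Z: no change
surface: ulonvuzabvnumo

cell NUM=ol, GRD=ne, VEL=ne, RANK=fe:
underlying: sva-lenvuzab-v-peb-mo
1. e -> o, i -> u / B C0 _: fires at position(s) 5, 14: svalonvuzabvpobmo
2. f -> v, k -> g, p -> b, s -> z, t -> d / _ Z: fires at position(s) 1: zvalonvuzabvpobmo
surface: zvalonvuzabvpobmo


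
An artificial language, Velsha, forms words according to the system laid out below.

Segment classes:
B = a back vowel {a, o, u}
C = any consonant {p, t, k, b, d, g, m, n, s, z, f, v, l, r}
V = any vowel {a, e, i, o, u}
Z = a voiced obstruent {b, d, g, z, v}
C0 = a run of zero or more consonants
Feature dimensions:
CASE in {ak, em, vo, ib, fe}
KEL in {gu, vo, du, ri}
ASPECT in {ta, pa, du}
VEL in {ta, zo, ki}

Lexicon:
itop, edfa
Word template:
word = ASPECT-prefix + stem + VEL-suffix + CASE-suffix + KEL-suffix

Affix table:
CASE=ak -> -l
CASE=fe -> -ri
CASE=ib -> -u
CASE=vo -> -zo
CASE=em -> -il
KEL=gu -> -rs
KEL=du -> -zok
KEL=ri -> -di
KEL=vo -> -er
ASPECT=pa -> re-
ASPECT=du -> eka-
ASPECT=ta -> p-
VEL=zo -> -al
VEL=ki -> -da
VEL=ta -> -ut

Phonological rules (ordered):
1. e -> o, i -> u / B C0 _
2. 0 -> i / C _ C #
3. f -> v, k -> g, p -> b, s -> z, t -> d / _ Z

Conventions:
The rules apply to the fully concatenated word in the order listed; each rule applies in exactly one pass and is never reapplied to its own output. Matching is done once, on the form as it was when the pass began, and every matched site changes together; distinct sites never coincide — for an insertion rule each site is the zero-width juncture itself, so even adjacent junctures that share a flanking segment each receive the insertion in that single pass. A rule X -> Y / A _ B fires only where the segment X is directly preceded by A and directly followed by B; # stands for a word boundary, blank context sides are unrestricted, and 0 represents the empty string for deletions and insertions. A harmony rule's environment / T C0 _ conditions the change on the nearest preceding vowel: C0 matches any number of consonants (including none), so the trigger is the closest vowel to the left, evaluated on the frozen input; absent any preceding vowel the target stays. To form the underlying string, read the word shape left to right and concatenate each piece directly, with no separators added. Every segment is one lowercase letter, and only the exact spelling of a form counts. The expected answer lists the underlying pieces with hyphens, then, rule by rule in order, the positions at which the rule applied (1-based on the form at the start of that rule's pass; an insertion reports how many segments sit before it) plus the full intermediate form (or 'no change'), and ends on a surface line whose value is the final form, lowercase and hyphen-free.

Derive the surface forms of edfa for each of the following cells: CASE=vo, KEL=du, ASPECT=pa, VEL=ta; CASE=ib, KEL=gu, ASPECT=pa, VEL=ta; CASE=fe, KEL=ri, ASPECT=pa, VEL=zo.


cell CASE=vo, KEL=du, ASPECT=pa, VEL=ta:
underlying: re-edfa-ut-zo-zok
1. e -> o, i -> u / B C0 _: no change
2. 0 -> i / C _ C #: no change
3. f -> v, k -> g, p -> b, s -> z, t -> d / _ Z: fires at position(s) 8: reedfaudzozok
surface: reedfaudzozok

cell CASE=ib, KEL=gu, ASPECT=pa, VEL=ta:
underlying: re-edfa-ut-u-rs
1. e -> o, i -> u / B C0 _: no change
2. 0 -> i / C _ C #: inserts after position(s) 10: reedfauturis
3. f -> v, k -> g, p -> b, s -> z, t -> d / _ Z: no change
surface: reedfauturis

cell CASE=fe, KEL=ri, ASPECT=pa, VEL=zo:
underlying: re-edfa-al-ri-di
1. e -> o, i -> u / B C0 _: fires at position(s) 10: reedfaalrudi
2. 0 -> i / C _ C #: no change
3. f -> v, k -> g, p -> b, s -> z, t -> d / _ Z: no change
surface: reedfaalrudi


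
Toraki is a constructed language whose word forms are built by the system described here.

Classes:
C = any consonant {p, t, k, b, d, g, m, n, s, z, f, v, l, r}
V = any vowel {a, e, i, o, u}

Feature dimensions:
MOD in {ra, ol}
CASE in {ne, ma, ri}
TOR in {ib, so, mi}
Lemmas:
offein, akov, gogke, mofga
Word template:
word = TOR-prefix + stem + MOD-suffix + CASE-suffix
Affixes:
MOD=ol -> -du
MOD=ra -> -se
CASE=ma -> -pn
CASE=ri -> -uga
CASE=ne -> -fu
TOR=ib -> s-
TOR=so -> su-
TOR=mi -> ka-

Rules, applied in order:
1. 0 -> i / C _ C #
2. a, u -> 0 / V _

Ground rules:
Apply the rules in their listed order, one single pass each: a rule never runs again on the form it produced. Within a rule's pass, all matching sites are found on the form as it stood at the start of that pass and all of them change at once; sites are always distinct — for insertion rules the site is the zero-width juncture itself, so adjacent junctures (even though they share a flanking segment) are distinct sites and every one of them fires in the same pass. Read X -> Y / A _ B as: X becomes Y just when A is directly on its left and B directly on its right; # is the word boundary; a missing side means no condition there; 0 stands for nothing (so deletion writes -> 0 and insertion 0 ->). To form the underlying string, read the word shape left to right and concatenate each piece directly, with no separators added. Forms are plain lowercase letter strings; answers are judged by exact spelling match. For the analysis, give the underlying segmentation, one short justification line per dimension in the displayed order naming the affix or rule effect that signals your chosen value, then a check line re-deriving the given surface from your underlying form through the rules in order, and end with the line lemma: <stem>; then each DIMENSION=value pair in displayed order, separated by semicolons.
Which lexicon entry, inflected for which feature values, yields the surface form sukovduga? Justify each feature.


underlying: su-akov-du-uga
MOD=ol - signalled by the affix -du
CASE=ri - signalled by the affix -uga
TOR=so - signalled by the affix su-
check: suakovduuga -> suakovduuga -> sukovduga
lemma: akov; MOD=ol; CASE=ri; TOR=so


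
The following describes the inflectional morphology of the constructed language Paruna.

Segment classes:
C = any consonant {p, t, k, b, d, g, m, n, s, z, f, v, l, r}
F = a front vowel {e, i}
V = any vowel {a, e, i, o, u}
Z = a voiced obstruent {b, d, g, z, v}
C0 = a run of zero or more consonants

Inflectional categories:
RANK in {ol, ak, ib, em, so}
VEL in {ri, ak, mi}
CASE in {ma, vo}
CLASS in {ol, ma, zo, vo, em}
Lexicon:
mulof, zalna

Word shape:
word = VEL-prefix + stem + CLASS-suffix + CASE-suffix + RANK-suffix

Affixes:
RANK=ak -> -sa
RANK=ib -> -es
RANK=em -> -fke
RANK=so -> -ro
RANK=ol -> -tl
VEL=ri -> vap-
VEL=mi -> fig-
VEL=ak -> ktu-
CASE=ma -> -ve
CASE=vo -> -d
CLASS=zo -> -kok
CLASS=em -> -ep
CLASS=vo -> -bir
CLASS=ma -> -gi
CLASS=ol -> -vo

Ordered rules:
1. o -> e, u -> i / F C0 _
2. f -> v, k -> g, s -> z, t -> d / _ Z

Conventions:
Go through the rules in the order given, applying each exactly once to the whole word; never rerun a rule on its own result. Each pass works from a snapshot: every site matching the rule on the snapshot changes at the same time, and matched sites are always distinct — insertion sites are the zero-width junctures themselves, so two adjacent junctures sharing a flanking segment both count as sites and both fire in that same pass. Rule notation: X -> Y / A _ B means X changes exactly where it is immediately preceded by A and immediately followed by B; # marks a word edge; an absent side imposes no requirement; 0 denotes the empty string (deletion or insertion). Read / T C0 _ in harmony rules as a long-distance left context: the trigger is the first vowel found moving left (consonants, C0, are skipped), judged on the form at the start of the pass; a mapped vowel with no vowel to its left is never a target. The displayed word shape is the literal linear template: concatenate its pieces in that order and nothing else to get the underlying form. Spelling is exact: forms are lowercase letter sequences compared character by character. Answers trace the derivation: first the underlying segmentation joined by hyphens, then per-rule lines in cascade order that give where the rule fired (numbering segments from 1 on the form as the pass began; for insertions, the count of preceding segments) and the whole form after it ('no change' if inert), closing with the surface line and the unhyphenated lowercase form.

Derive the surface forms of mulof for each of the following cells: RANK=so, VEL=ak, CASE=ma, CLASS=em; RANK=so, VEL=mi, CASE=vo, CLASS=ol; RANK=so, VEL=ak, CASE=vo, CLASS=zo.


cell RANK=so, VEL=ak, CASE=ma, CLASS=em:
underlying: ktu-mulof-ep-ve-ro
1. o -> e, u -> i / F C0 _: fires at position(s) 14: ktumulofepvere
2. f -> v, k -> g, s -> z, t -> d / _ Z: no change
surface: ktumulofepvere

cell RANK=so, VEL=mi, CASE=vo, CLASS=ol:
underlying: fig-mulof-vo-d-ro
1. o -> e, u -> i / F C0 _: fires at position(s) 5: figmilofvodro
2. f -> v, k -> g, s -> z, t -> d / _ Z: fires at position(s) 8: figmilovvodro
surface: figmilovvodro

cell RANK=so, VEL=ak, CASE=vo, CLASS=zo:
underlying: ktu-mulof-kok-d-ro
1. o -> e, u -> i / F C0 _: no change
2. f -> v, k -> g, s -> z, t -> d / _ Z: fires at position(s) 11: ktumulofkogdro
surface: ktumulofkogdro


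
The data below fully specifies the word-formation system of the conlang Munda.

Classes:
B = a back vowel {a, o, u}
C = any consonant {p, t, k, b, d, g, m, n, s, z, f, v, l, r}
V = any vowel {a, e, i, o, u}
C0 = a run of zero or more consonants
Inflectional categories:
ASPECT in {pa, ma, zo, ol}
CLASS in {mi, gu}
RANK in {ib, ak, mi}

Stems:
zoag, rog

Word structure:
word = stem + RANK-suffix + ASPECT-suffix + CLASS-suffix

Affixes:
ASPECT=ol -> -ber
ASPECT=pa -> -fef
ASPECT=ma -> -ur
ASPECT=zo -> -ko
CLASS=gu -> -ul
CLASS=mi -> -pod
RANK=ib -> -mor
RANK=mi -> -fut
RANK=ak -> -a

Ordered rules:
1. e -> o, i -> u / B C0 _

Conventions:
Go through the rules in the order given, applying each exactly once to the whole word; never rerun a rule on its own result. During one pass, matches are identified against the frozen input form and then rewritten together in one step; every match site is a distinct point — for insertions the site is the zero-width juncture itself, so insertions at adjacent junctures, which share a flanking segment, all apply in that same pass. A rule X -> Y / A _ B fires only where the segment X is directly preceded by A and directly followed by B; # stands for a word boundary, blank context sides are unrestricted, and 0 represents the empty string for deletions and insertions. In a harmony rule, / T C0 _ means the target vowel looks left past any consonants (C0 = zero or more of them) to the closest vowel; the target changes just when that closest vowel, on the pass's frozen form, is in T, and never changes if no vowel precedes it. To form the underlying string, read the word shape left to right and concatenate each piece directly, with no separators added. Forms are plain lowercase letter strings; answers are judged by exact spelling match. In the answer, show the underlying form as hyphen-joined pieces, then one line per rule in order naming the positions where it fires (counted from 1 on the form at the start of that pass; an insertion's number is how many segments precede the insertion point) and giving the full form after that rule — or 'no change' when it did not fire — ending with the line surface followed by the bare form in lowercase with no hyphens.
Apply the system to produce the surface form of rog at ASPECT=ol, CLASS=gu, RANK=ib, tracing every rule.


underlying: rog-mor-ber-ul
1. e -> o, i -> u / B C0 _: fires at position(s) 8: rogmorborul
surface: rogmorborul


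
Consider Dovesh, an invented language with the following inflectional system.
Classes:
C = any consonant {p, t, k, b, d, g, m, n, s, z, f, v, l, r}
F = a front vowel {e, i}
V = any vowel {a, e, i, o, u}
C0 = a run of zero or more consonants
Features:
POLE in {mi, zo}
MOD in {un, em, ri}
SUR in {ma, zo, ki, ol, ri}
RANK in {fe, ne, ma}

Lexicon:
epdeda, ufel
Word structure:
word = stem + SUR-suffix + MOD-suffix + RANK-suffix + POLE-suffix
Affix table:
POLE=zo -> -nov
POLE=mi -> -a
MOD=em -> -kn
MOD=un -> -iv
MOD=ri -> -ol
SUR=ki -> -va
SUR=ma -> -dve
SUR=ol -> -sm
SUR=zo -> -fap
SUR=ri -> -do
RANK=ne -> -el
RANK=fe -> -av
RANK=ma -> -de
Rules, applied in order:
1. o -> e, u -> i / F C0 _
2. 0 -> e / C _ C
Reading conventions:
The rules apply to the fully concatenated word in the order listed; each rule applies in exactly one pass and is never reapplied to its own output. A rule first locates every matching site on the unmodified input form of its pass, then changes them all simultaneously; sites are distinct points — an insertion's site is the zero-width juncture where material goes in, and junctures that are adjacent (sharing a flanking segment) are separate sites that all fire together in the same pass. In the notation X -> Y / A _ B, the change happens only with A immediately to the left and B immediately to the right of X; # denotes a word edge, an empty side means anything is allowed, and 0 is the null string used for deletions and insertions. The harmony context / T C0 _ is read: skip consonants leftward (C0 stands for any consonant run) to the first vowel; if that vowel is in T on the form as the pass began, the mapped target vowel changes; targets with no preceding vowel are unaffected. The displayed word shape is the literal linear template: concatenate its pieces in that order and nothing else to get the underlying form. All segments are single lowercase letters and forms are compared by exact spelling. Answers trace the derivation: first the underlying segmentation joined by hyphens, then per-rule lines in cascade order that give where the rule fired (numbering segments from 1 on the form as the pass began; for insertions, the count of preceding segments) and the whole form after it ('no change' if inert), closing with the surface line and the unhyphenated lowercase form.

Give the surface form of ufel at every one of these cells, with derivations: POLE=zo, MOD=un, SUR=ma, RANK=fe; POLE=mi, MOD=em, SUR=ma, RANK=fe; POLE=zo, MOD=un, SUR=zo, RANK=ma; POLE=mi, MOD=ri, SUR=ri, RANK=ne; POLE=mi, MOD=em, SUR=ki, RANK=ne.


cell POLE=zo, MOD=un, SUR=ma, RANK=fe:
underlying: ufel-dve-iv-av-nov
1. o -> e, u -> i / F C0 _: no change
2. 0 -> e / C _ C: inserts after position(s) 4, 5, 11: ufeledeveivavenov
surface: ufeledeveivavenov

cell POLE=mi, MOD=em, SUR=ma, RANK=fe:
underlying: ufel-dve-kn-av-a
1. o -> e, u -> i / F C0 _: no change
2. 0 -> e / C _ C: inserts after position(s) 4, 5, 8: ufeledevekenava
surface: ufeledevekenava

cell POLE=zo, MOD=un, SUR=zo, RANK=ma:
underlying: ufel-fap-iv-de-nov
1. o -> e, u -> i / F C0 _: fires at position(s) 13: ufelfapivdenev
2. 0 -> e / C _ C: inserts after position(s) 4, 9: ufelefapivedenev
surface: ufelefapivedenev

cell POLE=mi, MOD=ri, SUR=ri, RANK=ne:
underlying: ufel-do-ol-el-a
1. o -> e, u -> i / F C0 _: fires at position(s) 6: ufeldeolela
2. 0 -> e / C _ C: inserts after position(s) 4: ufeledeolela
surface: ufeledeolela

cell POLE=mi, MOD=em, SUR=ki, RANK=ne:
underlying: ufel-va-kn-el-a
1. o -> e, u -> i / F C0 _: no change
2. 0 -> e / C _ C: inserts after position(s) 4, 7: ufelevakenela
surface: ufelevakenela


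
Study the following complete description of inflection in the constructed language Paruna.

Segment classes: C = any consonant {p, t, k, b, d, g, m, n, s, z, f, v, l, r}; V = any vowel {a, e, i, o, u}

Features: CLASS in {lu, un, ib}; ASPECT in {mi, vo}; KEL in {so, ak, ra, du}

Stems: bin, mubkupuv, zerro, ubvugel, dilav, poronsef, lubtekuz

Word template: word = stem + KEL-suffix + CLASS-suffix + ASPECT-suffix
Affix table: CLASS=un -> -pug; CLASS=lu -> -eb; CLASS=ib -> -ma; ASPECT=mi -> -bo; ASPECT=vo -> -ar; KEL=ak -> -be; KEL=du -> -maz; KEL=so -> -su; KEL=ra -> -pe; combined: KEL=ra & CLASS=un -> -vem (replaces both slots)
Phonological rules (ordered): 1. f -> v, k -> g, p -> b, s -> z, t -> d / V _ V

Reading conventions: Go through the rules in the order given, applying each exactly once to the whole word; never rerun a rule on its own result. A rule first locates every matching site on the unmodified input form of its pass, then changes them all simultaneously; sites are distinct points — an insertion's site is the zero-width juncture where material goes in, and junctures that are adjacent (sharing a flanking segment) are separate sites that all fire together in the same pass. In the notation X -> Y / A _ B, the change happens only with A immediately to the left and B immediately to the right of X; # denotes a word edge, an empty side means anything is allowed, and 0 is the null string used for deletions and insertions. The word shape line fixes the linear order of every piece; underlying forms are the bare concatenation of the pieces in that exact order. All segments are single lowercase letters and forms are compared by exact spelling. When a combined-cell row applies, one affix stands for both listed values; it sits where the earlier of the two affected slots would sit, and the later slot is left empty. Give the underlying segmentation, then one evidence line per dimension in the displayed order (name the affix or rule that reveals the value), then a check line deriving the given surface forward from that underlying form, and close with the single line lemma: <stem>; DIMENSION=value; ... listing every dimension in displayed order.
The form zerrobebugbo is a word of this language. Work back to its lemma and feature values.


underlying: zerro-be-pug-bo
CLASS=un - signalled by the affix -pug
ASPECT=mi - signalled by the affix -bo
KEL=ak - signalled by the affix -be
check: zerrobepugbo -> zerrobebugbo
lemma: zerro; CLASS=un; ASPECT=mi; KEL=ak


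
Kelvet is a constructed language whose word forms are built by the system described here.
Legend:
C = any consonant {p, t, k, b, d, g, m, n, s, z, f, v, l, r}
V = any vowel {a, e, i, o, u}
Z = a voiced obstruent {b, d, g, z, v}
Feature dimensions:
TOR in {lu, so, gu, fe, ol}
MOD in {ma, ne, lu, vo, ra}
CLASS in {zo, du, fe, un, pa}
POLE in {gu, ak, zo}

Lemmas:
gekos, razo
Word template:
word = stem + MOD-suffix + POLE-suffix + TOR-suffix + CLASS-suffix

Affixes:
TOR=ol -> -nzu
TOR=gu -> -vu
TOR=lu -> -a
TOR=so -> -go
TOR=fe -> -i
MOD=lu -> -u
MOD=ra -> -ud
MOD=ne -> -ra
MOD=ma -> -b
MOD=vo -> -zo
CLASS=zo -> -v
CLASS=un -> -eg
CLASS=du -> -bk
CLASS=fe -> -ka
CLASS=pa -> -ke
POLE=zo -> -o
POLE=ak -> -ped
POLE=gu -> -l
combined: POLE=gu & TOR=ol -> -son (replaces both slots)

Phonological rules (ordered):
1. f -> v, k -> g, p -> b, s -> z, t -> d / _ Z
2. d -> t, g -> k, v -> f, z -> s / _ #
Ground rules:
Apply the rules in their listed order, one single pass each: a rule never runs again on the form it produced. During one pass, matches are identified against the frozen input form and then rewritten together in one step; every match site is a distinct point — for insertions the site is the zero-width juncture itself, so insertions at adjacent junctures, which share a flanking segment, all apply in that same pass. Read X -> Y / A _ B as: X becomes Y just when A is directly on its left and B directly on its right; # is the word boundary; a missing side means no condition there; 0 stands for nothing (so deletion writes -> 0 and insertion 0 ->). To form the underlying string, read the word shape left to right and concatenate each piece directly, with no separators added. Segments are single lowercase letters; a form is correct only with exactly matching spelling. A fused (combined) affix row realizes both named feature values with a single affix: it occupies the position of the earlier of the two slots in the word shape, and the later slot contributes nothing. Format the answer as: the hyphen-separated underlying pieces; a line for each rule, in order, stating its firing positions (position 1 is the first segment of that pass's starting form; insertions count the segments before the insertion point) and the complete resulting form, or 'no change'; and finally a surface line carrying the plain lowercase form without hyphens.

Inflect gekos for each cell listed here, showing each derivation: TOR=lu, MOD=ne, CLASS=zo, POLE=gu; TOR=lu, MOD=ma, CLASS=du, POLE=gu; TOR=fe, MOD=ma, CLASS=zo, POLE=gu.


cell TOR=lu, MOD=ne, CLASS=zo, POLE=gu:
underlying: gekos-ra-l-a-v
1. f -> v, k -> g, p -> b, s -> z, t -> d / _ Z: no change
2. d -> t, g -> k, v -> f, z -> s / _ #: fires at position(s) 10: gekosralaf
surface: gekosralaf

cell TOR=lu, MOD=ma, CLASS=du, POLE=gu:
underlying: gekos-b-l-a-bk
1. f -> v, k -> g, p -> b, s -> z, t -> d / _ Z: fires at position(s) 5: gekozblabk
2. d -> t, g -> k, v -> f, z -> s / _ #: no change
surface: gekozblabk

cell TOR=fe, MOD=ma, CLASS=zo, POLE=gu:
underlying: gekos-b-l-i-v
1. f -> v, k -> g, p -> b, s -> z, t -> d / _ Z: fires at position(s) 5: gekozbliv
2. d -> t, g -> k, v -> f, z -> s / _ #: fires at position(s) 9: gekozblif
surface: gekozblif
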